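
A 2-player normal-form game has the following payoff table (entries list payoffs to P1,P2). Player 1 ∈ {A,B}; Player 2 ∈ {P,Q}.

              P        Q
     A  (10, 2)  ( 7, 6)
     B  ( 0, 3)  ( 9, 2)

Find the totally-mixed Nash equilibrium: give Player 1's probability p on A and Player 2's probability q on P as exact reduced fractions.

p=1/5, q=1/6

P1 indiff ⇒ q·10+(1-q)·7 = q·0+(1-q)·9 ⇒ q(10) = (1-q)(2) ⇒ q = 1/6
P2 indiff ⇒ p·2+(1-p)·3 = p·6+(1-p)·2 ⇒ p(-4) = (1-p)(-1) ⇒ p = 1/5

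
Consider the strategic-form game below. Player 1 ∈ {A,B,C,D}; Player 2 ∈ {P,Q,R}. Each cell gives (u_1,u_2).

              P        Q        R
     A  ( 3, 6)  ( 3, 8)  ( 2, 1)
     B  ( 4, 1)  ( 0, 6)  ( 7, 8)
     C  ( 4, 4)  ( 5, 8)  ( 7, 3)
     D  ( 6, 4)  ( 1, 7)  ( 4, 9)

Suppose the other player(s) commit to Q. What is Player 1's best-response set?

argmax u_1 = {C}

u_1(A vs Q) = 3
u_1(B vs Q) = 0
u_1(C vs Q) = 5
u_1(D vs Q) = 1
max payoff 5 at {C}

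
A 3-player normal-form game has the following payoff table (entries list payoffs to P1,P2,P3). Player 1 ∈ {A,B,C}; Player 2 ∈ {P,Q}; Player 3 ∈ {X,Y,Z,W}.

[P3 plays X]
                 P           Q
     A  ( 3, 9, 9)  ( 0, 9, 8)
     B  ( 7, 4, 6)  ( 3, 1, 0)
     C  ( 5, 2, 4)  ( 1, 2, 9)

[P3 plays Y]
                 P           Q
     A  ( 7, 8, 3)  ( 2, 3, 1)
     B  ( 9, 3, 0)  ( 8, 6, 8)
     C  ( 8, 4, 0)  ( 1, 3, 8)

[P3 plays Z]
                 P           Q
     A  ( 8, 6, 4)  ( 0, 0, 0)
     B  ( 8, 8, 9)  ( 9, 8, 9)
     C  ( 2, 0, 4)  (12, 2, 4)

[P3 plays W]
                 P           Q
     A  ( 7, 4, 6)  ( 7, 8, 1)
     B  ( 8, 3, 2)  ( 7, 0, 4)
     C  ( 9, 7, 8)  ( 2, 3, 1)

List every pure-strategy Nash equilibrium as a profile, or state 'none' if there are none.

(A,P,X): not NE [P1→B gives 7>3]
(A,P,Y): not NE [P1→B gives 9>7; P3→X gives 9>3]
(A,P,Z): not NE [P3→X gives 9>4]
(A,P,W): not NE [P1→C gives 9>7; P2→Q gives 8>4; P3→X gives 9>6]
(A,Q,X): not NE [P1→B gives 3>0]
(A,Q,Y): not NE [P1→B gives 8>2; P2→P gives 8>3; P3→X gives 8>1]
(A,Q,Z): not NE [P1→C gives 12>0; P2→P gives 6>0; P3→X gives 8>0]
(A,Q,W): not NE [P3→X gives 8>1]
(B,P,X): not NE [P3→Z gives 9>6]
(B,P,Y): not NE [P2→Q gives 6>3; P3→Z gives 9>0]
(B,P,Z): NE
(B,P,W): not NE [P1→C gives 9>8; P3→Z gives 9>2]
(B,Q,X): not NE [P2→P gives 4>1; P3→Z gives 9>0]
(B,Q,Y): not NE [P3→Z gives 9>8]
(B,Q,Z): not NE [P1→C gives 12>9]
(B,Q,W): not NE [P2→P gives 3>0; P3→Z gives 9>4]
(C,P,X): not NE [P1→B gives 7>5; P3→W gives 8>4]
(C,P,Y): not NE [P1→B gives 9>8; P3→W gives 8>0]
(C,P,Z): not NE [P1→B gives 8>2; P2→Q gives 2>0; P3→W gives 8>4]
(C,P,W): NE
(C,Q,X): not NE [P1→B gives 3>1]
(C,Q,Y): not NE [P1→B gives 8>1; P2→P gives 4>3; P3→X gives 9>8]
(C,Q,Z): not NE [P3→X gives 9>4]
(C,Q,W): not NE [P1→B gives 7>2; P2→P gives 7>3; P3→X gives 9>1]

NE set: (B,P,Z), (C,P,W)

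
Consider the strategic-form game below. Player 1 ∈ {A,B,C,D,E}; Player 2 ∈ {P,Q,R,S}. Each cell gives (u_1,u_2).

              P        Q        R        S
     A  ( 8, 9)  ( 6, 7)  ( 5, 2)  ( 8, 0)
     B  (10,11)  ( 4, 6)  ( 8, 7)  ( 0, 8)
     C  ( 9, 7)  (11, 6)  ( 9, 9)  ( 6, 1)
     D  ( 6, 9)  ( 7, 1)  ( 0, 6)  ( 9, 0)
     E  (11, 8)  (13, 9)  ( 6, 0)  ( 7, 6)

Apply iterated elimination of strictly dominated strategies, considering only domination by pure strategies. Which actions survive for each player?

P2 drop S (P beats it: A:9>0 B:11>8 C:7>1 D:9>0 E:8>6)
P1 drop A (C beats it: P:9>8 Q:11>6 R:9>5)
P1 drop D (C beats it: P:9>6 Q:11>7 R:9>0)
P1→{B,C,E} P2→{P,Q,R}

IESDS → P1:{B,C,E} P2:{P,Q,R}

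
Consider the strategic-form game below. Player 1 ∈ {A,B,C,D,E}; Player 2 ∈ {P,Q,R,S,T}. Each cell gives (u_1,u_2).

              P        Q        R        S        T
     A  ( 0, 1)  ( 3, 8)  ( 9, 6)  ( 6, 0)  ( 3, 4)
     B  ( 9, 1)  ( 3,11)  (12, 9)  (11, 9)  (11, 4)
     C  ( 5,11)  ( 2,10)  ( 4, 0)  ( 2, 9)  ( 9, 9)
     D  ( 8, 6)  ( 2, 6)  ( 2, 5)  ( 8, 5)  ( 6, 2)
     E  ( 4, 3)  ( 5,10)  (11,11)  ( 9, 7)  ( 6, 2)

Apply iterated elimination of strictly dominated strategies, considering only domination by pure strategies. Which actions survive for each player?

P1 drop A (E beats it: P:4>0 Q:5>3 R:11>9 S:9>6 T:6>3)
P1 drop C (B beats it: P:9>5 Q:3>2 R:12>4 S:11>2 T:11>9)
P1 drop D (B beats it: P:9>8 Q:3>2 R:12>2 S:11>8 T:11>6)
P2 drop P (Q beats it: B:11>1 E:10>3)
P2 drop S (Q beats it: B:11>9 E:10>7)
P2 drop T (Q beats it: B:11>4 E:10>2)
P1→{B,E} P2→{Q,R}

Remaining: P1:{B,E} P2:{Q,R}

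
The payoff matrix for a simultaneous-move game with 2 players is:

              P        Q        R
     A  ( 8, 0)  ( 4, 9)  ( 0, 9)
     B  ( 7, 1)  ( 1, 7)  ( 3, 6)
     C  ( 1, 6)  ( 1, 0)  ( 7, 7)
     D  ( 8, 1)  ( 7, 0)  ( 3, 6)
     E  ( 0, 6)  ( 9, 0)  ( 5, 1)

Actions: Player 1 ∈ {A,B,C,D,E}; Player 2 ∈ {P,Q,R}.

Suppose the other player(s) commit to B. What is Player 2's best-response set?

P2 best: {Q}

u_2(P vs B) = 1
u_2(Q vs B) = 7
u_2(R vs B) = 6
max payoff 7 at {Q}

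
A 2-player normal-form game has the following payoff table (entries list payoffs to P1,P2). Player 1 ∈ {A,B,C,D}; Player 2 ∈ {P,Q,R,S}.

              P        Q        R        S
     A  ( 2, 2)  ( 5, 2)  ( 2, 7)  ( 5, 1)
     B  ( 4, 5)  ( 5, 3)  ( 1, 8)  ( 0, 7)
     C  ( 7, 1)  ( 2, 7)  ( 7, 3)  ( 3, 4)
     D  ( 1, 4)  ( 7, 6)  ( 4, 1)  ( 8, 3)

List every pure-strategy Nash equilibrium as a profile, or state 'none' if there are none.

(A,P): not NE [P1→C gives 7>2; P2→R gives 7>2]
(A,Q): not NE [P1→D gives 7>5; P2→R gives 7>2]
(A,R): not NE [P1→C gives 7>2]
(A,S): not NE [P1→D gives 8>5; P2→R gives 7>1]
(B,P): not NE [P1→C gives 7>4; P2→R gives 8>5]
(B,Q): not NE [P1→D gives 7>5; P2→R gives 8>3]
(B,R): not NE [P1→C gives 7>1]
(B,S): not NE [P1→D gives 8>0; P2→R gives 8>7]
(C,P): not NE [P2→Q gives 7>1]
(C,Q): not NE [P1→D gives 7>2]
(C,R): not NE [P2→Q gives 7>3]
(C,S): not NE [P1→D gives 8>3; P2→Q gives 7>4]
(D,P): not NE [P1→C gives 7>1; P2→Q gives 6>4]
(D,Q): NE
(D,R): not NE [P1→C gives 7>4; P2→Q gives 6>1]
(D,S): not NE [P2→Q gives 6>3]

PSNE = {(D,Q)}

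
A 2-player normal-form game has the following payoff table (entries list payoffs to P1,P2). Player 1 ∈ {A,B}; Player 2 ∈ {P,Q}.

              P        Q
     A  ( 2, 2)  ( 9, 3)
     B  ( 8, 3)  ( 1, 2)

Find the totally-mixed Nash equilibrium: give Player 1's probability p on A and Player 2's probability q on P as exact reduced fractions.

(p,q) = (1/2, 4/7)

P1 indiff ⇒ q·2+(1-q)·9 = q·8+(1-q)·1 ⇒ q(-6) = (1-q)(-8) ⇒ q = 4/7
P2 indiff ⇒ p·2+(1-p)·3 = p·3+(1-p)·2 ⇒ p(-1) = (1-p)(-1) ⇒ p = 1/2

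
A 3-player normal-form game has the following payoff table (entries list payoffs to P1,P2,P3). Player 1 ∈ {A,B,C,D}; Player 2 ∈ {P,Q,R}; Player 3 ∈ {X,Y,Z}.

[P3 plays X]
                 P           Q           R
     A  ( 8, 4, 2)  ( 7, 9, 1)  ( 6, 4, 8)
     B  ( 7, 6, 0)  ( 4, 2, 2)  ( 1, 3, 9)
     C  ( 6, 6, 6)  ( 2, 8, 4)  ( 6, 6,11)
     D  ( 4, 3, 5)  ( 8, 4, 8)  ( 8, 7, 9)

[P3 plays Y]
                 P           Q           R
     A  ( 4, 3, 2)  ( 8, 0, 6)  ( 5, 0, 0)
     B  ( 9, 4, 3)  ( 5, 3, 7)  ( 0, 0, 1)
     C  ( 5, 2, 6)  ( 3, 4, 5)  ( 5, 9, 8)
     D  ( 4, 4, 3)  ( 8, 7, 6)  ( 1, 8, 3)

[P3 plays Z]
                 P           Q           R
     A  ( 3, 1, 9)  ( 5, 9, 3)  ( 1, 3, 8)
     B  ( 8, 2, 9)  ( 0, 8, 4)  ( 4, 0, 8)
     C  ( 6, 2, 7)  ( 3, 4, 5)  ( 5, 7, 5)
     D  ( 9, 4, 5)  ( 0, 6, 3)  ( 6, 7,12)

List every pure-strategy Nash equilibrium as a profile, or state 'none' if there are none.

(A,P,X): not NE [P2→Q gives 9>4; P3→Z gives 9>2]
(A,P,Y): not NE [P1→B gives 9>4; P3→Z gives 9>2]
(A,P,Z): not NE [P1→D gives 9>3; P2→Q gives 9>1]
(A,Q,X): not NE [P1→D gives 8>7; P3→Y gives 6>1]
(A,Q,Y): not NE [P2→P gives 3>0]
(A,Q,Z): not NE [P3→Y gives 6>3]
(A,R,X): not NE [P1→D gives 8>6; P2→Q gives 9>4]
(A,R,Y): not NE [P2→P gives 3>0; P3→Z gives 8>0]
(A,R,Z): not NE [P1→D gives 6>1; P2→Q gives 9>3]
(B,P,X): not NE [P1→A gives 8>7; P3→Z gives 9>0]
(B,P,Y): not NE [P3→Z gives 9>3]
(B,P,Z): not NE [P1→D gives 9>8; P2→Q gives 8>2]
(B,Q,X): not NE [P1→D gives 8>4; P2→P gives 6>2; P3→Y gives 7>2]
(B,Q,Y): not NE [P1→D gives 8>5; P2→P gives 4>3]
(B,Q,Z): not NE [P1→A gives 5>0; P3→Y gives 7>4]
(B,R,X): not NE [P1→D gives 8>1; P2→P gives 6>3]
(B,R,Y): not NE [P1→C gives 5>0; P2→P gives 4>0; P3→X gives 9>1]
(B,R,Z): not NE [P1→D gives 6>4; P2→Q gives 8>0; P3→X gives 9>8]
(C,P,X): not NE [P1→A gives 8>6; P2→Q gives 8>6; P3→Z gives 7>6]
(C,P,Y): not NE [P1→B gives 9>5; P2→R gives 9>2; P3→Z gives 7>6]
(C,P,Z): not NE [P1→D gives 9>6; P2→R gives 7>2]
(C,Q,X): not NE [P1→D gives 8>2; P3→Z gives 5>4]
(C,Q,Y): not NE [P1→D gives 8>3; P2→R gives 9>4]
(C,Q,Z): not NE [P1→A gives 5>3; P2→R gives 7>4]
(C,R,X): not NE [P1→D gives 8>6; P2→Q gives 8>6]
(C,R,Y): not NE [P3→X gives 11>8]
(C,R,Z): not NE [P1→D gives 6>5; P3→X gives 11>5]
(D,P,X): not NE [P1→A gives 8>4; P2→R gives 7>3]
(D,P,Y): not NE [P1→B gives 9>4; P2→R gives 8>4; P3→Z gives 5>3]
(D,P,Z): not NE [P2→R gives 7>4]
(D,Q,X): not NE [P2→R gives 7>4]
(D,Q,Y): not NE [P2→R gives 8>7; P3→X gives 8>6]
(D,Q,Z): not NE [P1→A gives 5>0; P2→R gives 7>6; P3→X gives 8>3]
(D,R,X): not NE [P3→Z gives 12>9]
(D,R,Y): not NE [P1→C gives 5>1; P3→Z gives 12>3]
(D,R,Z): NE

NE set: (D,R,Z)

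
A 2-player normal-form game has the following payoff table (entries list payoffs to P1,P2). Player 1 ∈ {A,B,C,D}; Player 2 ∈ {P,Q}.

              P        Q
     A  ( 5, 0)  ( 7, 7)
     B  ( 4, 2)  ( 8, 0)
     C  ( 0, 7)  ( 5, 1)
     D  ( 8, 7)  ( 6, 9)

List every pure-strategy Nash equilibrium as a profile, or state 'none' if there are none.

(A,P): not NE [P1→D gives 8>5; P2→Q gives 7>0]
(A,Q): not NE [P1→B gives 8>7]
(B,P): not NE [P1→D gives 8>4]
(B,Q): not NE [P2→P gives 2>0]
(C,P): not NE [P1→D gives 8>0]
(C,Q): not NE [P1→B gives 8>5; P2→P gives 7>1]
(D,P): not NE [P2→Q gives 9>7]
(D,Q): not NE [P1→B gives 8>6]

Equilibria: none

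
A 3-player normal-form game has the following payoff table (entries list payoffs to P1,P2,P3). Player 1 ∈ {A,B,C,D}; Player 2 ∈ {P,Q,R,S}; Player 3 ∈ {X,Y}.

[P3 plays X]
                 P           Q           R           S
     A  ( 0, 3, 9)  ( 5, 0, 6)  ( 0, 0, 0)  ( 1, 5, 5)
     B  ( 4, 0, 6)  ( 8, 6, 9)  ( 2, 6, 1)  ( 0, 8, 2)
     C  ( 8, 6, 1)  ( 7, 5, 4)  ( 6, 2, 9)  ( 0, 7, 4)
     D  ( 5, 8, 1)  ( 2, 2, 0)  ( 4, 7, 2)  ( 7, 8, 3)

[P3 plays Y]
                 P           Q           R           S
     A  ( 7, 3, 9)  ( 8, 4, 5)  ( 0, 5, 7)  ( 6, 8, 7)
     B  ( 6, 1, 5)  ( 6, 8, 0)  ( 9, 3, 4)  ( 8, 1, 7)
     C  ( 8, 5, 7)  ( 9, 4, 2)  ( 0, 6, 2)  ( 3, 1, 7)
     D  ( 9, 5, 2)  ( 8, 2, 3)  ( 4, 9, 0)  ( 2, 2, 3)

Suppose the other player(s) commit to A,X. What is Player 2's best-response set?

u_2(P vs A,X) = 3
u_2(Q vs A,X) = 0
u_2(R vs A,X) = 0
u_2(S vs A,X) = 5
max payoff 5 at {S}

BR_2 = {S}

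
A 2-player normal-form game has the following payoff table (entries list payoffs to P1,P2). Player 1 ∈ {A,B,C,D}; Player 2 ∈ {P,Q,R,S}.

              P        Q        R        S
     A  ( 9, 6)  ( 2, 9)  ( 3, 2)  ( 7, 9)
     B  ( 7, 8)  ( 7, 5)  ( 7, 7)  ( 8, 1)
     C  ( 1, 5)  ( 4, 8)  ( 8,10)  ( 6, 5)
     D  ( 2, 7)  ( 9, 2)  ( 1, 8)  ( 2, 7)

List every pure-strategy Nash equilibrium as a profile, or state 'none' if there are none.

PSNE = {(C,R)}

(A,P): not NE [P2→S gives 9>6]
(A,Q): not NE [P1→D gives 9>2]
(A,R): not NE [P1→C gives 8>3; P2→S gives 9>2]
(A,S): not NE [P1→B gives 8>7]
(B,P): not NE [P1→A gives 9>7]
(B,Q): not NE [P1→D gives 9>7; P2→P gives 8>5]
(B,R): not NE [P1→C gives 8>7; P2→P gives 8>7]
(B,S): not NE [P2→P gives 8>1]
(C,P): not NE [P1→A gives 9>1; P2→R gives 10>5]
(C,Q): not NE [P1→D gives 9>4; P2→R gives 10>8]
(C,R): NE
(C,S): not NE [P1→B gives 8>6; P2→R gives 10>5]
(D,P): not NE [P1→A gives 9>2; P2→R gives 8>7]
(D,Q): not NE [P2→R gives 8>2]
(D,R): not NE [P1→C gives 8>1]
(D,S): not NE [P1→B gives 8>2; P2→R gives 8>7]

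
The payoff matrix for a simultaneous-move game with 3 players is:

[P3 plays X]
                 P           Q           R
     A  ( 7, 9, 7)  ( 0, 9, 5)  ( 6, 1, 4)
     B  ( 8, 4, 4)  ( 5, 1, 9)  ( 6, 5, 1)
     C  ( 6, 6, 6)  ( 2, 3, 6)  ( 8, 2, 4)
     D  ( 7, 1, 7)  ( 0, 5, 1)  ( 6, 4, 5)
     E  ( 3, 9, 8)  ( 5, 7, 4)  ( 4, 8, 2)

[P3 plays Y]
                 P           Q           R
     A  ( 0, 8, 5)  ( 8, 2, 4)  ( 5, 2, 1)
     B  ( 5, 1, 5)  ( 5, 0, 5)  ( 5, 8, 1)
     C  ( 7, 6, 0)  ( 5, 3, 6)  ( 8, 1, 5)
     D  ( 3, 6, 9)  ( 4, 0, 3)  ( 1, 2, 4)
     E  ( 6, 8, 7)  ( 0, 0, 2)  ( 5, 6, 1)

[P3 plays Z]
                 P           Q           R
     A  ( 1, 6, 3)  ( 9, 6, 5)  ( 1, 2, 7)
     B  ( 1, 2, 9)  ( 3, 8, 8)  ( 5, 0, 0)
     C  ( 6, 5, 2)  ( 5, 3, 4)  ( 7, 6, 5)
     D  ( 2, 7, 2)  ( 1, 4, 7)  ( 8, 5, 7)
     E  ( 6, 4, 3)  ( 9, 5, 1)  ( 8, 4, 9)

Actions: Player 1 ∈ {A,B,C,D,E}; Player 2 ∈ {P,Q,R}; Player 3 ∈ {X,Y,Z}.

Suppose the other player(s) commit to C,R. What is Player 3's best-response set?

BR_3 = {Y,Z}

u_3(X vs C,R) = 4
u_3(Y vs C,R) = 5
u_3(Z vs C,R) = 5
max payoff 5 at {Y,Z}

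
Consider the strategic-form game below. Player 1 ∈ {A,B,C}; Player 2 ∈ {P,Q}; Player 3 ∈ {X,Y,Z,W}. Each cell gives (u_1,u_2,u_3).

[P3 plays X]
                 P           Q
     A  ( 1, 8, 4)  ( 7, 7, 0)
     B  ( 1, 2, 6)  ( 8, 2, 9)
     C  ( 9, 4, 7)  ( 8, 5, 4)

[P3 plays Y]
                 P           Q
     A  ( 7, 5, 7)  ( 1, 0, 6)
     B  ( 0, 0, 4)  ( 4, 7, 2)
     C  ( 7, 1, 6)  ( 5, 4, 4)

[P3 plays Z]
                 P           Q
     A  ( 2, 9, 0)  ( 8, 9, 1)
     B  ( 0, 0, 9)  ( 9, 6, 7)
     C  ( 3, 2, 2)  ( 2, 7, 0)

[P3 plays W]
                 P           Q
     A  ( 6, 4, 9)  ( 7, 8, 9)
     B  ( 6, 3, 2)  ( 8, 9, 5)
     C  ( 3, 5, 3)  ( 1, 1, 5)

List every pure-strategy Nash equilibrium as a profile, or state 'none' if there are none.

NE set: (B,Q,X)

(A,P,X): not NE [P1→C gives 9>1; P3→W gives 9>4]
(A,P,Y): not NE [P3→W gives 9>7]
(A,P,Z): not NE [P1→C gives 3>2; P3→W gives 9>0]
(A,P,W): not NE [P2→Q gives 8>4]
(A,Q,X): not NE [P1→C gives 8>7; P2→P gives 8>7; P3→W gives 9>0]
(A,Q,Y): not NE [P1→C gives 5>1; P2→P gives 5>0; P3→W gives 9>6]
(A,Q,Z): not NE [P1→B gives 9>8; P3→W gives 9>1]
(A,Q,W): not NE [P1→B gives 8>7]
(B,P,X): not NE [P1→C gives 9>1; P3→Z gives 9>6]
(B,P,Y): not NE [P1→C gives 7>0; P2→Q gives 7>0; P3→Z gives 9>4]
(B,P,Z): not NE [P1→C gives 3>0; P2→Q gives 6>0]
(B,P,W): not NE [P2→Q gives 9>3; P3→Z gives 9>2]
(B,Q,X): NE
(B,Q,Y): not NE [P1→C gives 5>4; P3→X gives 9>2]
(B,Q,Z): not NE [P3→X gives 9>7]
(B,Q,W): not NE [P3→X gives 9>5]
(C,P,X): not NE [P2→Q gives 5>4]
(C,P,Y): not NE [P2→Q gives 4>1; P3→X gives 7>6]
(C,P,Z): not NE [P2→Q gives 7>2; P3→X gives 7>2]
(C,P,W): not NE [P1→B gives 6>3; P3→X gives 7>3]
(C,Q,X): not NE [P3→W gives 5>4]
(C,Q,Y): not NE [P3→W gives 5>4]
(C,Q,Z): not NE [P1→B gives 9>2; P3→W gives 5>0]
(C,Q,W): not NE [P1→B gives 8>1; P2→P gives 5>1]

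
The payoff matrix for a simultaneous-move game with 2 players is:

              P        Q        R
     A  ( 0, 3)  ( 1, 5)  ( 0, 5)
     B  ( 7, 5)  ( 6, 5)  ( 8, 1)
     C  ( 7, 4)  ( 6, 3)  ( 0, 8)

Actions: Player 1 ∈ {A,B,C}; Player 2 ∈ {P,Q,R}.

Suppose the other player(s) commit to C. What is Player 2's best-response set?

BR_2 = {R}

u_2(P vs C) = 4
u_2(Q vs C) = 3
u_2(R vs C) = 8
max payoff 8 at {R}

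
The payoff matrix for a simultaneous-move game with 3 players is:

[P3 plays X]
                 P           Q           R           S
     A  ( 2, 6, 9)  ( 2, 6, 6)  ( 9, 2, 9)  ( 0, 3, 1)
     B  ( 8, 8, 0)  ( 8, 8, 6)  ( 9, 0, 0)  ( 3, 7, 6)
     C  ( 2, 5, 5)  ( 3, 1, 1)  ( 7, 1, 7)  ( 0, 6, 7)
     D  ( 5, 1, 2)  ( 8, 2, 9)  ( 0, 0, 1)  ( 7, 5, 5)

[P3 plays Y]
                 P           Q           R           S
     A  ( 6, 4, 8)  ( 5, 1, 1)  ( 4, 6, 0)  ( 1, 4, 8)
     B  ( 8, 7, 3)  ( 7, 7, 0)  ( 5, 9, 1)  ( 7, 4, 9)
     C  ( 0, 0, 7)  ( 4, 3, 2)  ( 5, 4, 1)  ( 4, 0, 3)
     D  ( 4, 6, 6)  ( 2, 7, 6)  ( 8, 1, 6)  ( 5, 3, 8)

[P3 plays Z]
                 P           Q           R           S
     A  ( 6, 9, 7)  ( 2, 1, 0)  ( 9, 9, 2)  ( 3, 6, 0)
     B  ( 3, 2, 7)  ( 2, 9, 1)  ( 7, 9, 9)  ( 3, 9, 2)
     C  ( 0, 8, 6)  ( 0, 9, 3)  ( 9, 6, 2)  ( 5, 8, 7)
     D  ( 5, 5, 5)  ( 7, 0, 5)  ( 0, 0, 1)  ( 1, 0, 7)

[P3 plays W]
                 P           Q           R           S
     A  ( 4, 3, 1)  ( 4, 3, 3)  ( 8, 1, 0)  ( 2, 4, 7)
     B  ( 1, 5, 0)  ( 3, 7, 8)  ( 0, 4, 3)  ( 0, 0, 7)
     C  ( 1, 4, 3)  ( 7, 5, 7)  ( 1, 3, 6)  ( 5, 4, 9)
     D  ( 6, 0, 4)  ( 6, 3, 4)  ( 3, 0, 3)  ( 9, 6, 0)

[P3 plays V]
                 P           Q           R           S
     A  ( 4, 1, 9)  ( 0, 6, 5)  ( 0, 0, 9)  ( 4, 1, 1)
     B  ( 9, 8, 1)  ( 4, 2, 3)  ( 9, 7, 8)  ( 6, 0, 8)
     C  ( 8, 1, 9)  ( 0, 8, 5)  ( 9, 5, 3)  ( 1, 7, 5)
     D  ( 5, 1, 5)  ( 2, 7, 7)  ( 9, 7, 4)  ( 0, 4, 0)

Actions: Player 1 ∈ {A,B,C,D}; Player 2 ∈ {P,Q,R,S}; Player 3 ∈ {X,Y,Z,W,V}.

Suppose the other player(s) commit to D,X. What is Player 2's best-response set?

u_2(P vs D,X) = 1
u_2(Q vs D,X) = 2
u_2(R vs D,X) = 0
u_2(S vs D,X) = 5
max payoff 5 at {S}

argmax u_2 = {S}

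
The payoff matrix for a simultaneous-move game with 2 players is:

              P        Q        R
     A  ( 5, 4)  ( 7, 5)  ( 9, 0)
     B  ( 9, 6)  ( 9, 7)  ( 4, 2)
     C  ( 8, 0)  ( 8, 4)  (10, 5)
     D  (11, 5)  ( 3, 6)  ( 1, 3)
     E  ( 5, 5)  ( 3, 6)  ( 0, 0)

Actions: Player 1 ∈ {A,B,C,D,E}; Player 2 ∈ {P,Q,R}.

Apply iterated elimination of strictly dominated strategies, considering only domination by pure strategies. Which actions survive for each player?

Remaining: P1:{B,C} P2:{Q,R}

P1 drop A (C beats it: P:8>5 Q:8>7 R:10>9)
P1 drop E (B beats it: P:9>5 Q:9>3 R:4>0)
P2 drop P (Q beats it: B:7>6 C:4>0 D:6>5)
P1 drop D (B beats it: Q:9>3 R:4>1)
P1→{B,C} P2→{Q,R}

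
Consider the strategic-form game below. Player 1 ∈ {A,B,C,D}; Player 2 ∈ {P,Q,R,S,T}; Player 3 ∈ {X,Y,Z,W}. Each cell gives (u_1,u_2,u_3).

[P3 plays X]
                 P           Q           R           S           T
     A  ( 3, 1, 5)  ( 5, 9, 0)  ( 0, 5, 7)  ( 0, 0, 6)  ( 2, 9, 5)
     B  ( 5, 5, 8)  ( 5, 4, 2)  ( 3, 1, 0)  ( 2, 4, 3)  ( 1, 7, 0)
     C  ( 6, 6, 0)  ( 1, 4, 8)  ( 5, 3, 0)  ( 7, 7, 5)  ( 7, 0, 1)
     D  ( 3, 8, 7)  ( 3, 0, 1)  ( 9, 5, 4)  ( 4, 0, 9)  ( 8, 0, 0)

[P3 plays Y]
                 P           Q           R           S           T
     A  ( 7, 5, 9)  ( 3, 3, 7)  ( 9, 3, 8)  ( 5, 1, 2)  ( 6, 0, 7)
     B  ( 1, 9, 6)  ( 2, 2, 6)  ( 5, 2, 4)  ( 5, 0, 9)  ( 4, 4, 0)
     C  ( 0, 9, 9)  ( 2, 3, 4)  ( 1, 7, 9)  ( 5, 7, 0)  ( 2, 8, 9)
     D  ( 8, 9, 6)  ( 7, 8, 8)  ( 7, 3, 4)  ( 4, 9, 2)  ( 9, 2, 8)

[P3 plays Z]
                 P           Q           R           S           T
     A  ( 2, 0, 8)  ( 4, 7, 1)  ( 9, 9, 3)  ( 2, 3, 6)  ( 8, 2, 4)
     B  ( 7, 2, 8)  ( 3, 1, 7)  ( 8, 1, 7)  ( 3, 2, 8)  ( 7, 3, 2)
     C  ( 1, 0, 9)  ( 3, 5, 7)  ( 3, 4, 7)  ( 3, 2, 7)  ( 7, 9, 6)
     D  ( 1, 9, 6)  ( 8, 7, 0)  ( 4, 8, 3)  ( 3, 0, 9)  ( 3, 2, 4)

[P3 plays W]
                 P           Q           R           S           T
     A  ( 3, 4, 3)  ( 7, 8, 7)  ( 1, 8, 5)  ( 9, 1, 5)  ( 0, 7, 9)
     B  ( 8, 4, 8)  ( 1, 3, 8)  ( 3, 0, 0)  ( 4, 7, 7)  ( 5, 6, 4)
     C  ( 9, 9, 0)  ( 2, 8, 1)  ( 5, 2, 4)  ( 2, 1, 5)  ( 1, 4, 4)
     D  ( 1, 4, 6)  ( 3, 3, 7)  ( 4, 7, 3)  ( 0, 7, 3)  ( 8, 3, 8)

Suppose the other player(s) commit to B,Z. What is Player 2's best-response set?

P2 best: {T}

u_2(P vs B,Z) = 2
u_2(Q vs B,Z) = 1
u_2(R vs B,Z) = 1
u_2(S vs B,Z) = 2
u_2(T vs B,Z) = 3
max payoff 3 at {T}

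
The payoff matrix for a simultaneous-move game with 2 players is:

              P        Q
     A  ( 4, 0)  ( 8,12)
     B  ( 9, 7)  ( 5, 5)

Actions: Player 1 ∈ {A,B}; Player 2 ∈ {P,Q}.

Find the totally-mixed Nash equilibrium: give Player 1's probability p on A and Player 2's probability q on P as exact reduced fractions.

(p,q) = (1/7, 3/8)

P1 indiff ⇒ q·4+(1-q)·8 = q·9+(1-q)·5 ⇒ q(-5) = (1-q)(-3) ⇒ q = 3/8
P2 indiff ⇒ p·0+(1-p)·7 = p·12+(1-p)·5 ⇒ p(-12) = (1-p)(-2) ⇒ p = 1/7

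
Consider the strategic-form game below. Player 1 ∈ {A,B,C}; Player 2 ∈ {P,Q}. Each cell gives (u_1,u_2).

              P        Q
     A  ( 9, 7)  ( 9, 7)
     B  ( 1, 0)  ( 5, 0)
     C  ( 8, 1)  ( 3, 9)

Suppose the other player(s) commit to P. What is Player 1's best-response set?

u_1(A vs P) = 9
u_1(B vs P) = 1
u_1(C vs P) = 8
max payoff 9 at {A}

argmax u_1 = {A}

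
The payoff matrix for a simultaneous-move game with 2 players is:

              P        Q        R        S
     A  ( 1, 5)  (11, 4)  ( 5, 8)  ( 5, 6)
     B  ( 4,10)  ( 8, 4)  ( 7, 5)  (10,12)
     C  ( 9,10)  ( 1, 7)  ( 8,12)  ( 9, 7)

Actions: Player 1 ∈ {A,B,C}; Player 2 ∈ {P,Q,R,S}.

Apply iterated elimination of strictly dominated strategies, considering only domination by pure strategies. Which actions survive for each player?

IESDS → P1:{B,C} P2:{P,R,S}

P2 drop Q (P beats it: A:5>4 B:10>4 C:10>7)
P1 drop A (B beats it: P:4>1 R:7>5 S:10>5)
P1→{B,C} P2→{P,R,S}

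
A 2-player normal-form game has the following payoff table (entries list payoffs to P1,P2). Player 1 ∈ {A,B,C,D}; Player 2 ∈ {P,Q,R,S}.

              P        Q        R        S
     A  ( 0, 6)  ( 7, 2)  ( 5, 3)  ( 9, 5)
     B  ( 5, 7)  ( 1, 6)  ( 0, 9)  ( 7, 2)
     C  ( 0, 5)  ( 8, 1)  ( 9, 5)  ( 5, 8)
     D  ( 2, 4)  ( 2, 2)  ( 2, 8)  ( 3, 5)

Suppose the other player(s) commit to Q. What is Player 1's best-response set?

u_1(A vs Q) = 7
u_1(B vs Q) = 1
u_1(C vs Q) = 8
u_1(D vs Q) = 2
max payoff 8 at {C}

BR_1 = {C}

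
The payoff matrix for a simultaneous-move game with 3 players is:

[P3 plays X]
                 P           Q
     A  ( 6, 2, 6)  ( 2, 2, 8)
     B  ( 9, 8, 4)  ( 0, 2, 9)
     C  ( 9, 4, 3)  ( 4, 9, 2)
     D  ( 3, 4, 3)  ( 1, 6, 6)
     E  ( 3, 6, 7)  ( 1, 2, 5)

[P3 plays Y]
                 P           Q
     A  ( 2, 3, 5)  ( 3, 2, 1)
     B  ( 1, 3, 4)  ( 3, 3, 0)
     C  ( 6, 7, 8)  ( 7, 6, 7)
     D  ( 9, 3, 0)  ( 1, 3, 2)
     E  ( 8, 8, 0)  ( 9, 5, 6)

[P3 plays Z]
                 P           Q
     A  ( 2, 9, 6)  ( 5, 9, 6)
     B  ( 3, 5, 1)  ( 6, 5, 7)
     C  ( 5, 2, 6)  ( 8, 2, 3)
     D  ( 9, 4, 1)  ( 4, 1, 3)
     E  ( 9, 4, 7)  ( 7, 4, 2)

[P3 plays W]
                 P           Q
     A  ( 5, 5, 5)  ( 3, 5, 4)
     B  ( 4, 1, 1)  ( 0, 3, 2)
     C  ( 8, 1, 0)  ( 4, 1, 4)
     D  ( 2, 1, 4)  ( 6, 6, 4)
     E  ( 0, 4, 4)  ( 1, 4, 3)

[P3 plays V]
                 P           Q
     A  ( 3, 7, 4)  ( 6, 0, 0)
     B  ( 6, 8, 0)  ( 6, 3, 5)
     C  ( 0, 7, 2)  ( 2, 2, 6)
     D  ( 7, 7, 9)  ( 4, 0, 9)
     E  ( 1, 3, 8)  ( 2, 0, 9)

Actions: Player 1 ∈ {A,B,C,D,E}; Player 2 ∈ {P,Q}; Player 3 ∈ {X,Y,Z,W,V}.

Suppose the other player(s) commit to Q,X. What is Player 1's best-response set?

u_1(A vs Q,X) = 2
u_1(B vs Q,X) = 0
u_1(C vs Q,X) = 4
u_1(D vs Q,X) = 1
u_1(E vs Q,X) = 1
max payoff 4 at {C}

BR_1 = {C}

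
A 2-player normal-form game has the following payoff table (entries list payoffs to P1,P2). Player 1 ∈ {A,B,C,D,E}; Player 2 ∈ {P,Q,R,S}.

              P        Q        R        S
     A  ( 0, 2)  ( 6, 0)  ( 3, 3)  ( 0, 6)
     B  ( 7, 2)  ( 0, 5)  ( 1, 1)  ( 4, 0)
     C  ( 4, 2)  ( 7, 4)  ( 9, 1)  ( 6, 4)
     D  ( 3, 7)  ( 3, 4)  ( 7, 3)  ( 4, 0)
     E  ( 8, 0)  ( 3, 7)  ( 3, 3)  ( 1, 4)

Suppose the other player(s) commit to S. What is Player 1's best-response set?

P1 best: {C}

u_1(A vs S) = 0
u_1(B vs S) = 4
u_1(C vs S) = 6
u_1(D vs S) = 4
u_1(E vs S) = 1
max payoff 6 at {C}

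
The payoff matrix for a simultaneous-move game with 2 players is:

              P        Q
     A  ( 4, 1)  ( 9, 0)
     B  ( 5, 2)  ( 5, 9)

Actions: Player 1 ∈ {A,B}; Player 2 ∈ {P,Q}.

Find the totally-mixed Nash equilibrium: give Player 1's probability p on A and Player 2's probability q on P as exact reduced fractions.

p=7/8, q=4/5

P1 indiff ⇒ q·4+(1-q)·9 = q·5+(1-q)·5 ⇒ q(-1) = (1-q)(-4) ⇒ q = 4/5
P2 indiff ⇒ p·1+(1-p)·2 = p·0+(1-p)·9 ⇒ p(1) = (1-p)(7) ⇒ p = 7/8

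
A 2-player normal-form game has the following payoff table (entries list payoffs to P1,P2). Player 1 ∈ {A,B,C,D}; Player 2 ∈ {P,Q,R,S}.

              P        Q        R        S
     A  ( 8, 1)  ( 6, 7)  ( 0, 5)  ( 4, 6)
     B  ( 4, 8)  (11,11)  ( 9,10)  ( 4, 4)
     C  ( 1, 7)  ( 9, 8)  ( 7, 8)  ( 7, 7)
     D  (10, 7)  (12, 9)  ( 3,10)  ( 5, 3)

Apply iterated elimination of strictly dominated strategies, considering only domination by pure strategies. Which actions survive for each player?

P1 drop A (D beats it: P:10>8 Q:12>6 R:3>0 S:5>4)
P2 drop P (Q beats it: B:11>8 C:8>7 D:9>7)
P2 drop S (Q beats it: B:11>4 C:8>7 D:9>3)
P1 drop C (B beats it: Q:11>9 R:9>7)
P1→{B,D} P2→{Q,R}

Remaining: P1:{B,D} P2:{Q,R}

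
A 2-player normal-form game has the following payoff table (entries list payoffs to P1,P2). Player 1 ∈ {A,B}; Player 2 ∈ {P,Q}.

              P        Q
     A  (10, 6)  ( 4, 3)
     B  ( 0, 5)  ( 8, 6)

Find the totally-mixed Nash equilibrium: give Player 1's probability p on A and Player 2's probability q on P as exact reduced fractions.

p=1/4, q=2/7

P1 indiff ⇒ q·10+(1-q)·4 = q·0+(1-q)·8 ⇒ q(10) = (1-q)(4) ⇒ q = 2/7
P2 indiff ⇒ p·6+(1-p)·5 = p·3+(1-p)·6 ⇒ p(3) = (1-p)(1) ⇒ p = 1/4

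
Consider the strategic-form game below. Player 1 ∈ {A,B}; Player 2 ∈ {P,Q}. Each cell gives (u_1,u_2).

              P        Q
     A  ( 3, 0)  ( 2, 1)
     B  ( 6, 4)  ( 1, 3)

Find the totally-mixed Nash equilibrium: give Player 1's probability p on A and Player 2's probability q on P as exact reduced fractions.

P1 indiff ⇒ q·3+(1-q)·2 = q·6+(1-q)·1 ⇒ q(-3) = (1-q)(-1) ⇒ q = 1/4
P2 indiff ⇒ p·0+(1-p)·4 = p·1+(1-p)·3 ⇒ p(-1) = (1-p)(-1) ⇒ p = 1/2

p=1/2, q=1/4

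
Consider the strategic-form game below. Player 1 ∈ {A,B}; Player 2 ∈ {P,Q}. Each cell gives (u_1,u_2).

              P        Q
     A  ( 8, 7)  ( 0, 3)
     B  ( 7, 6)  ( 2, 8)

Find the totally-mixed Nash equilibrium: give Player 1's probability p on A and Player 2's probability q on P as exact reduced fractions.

P1 indiff ⇒ q·8+(1-q)·0 = q·7+(1-q)·2 ⇒ q(1) = (1-q)(2) ⇒ q = 2/3
P2 indiff ⇒ p·7+(1-p)·6 = p·3+(1-p)·8 ⇒ p(4) = (1-p)(2) ⇒ p = 1/3

P1 mixes 1/3 on A; P2 mixes 2/3 on P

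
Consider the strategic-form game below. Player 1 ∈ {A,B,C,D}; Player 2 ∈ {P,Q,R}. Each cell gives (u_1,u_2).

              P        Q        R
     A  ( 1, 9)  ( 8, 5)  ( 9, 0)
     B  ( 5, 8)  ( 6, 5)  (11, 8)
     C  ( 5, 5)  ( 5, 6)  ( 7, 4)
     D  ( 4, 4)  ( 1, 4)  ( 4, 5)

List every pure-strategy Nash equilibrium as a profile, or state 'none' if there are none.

Nash profiles: (B,P), (B,R)

(A,P): not NE [P1→C gives 5>1]
(A,Q): not NE [P2→P gives 9>5]
(A,R): not NE [P1→B gives 11>9; P2→P gives 9>0]
(B,P): NE
(B,Q): not NE [P1→A gives 8>6; P2→R gives 8>5]
(B,R): NE
(C,P): not NE [P2→Q gives 6>5]
(C,Q): not NE [P1→A gives 8>5]
(C,R): not NE [P1→B gives 11>7; P2→Q gives 6>4]
(D,P): not NE [P1→C gives 5>4; P2→R gives 5>4]
(D,Q): not NE [P1→A gives 8>1; P2→R gives 5>4]
(D,R): not NE [P1→B gives 11>4]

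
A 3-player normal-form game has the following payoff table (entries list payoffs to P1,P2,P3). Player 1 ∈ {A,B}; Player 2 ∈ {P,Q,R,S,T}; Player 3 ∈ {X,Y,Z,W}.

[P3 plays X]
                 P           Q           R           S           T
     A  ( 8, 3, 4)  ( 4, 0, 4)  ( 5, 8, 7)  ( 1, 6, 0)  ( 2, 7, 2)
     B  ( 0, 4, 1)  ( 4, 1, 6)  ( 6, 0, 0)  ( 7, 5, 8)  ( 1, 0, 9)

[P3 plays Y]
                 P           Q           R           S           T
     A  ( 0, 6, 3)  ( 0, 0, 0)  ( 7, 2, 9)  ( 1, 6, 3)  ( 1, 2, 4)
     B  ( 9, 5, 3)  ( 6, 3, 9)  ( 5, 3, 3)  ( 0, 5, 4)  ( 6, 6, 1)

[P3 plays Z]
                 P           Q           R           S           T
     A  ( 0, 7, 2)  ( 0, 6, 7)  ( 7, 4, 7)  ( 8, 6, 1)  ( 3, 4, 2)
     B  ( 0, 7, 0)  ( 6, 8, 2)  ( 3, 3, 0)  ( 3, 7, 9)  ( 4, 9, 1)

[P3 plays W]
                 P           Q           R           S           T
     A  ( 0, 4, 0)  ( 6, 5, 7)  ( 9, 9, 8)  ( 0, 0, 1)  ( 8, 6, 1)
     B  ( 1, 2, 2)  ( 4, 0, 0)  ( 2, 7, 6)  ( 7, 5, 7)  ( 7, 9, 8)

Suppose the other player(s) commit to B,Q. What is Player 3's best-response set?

u_3(X vs B,Q) = 6
u_3(Y vs B,Q) = 9
u_3(Z vs B,Q) = 2
u_3(W vs B,Q) = 0
max payoff 9 at {Y}

argmax u_3 = {Y}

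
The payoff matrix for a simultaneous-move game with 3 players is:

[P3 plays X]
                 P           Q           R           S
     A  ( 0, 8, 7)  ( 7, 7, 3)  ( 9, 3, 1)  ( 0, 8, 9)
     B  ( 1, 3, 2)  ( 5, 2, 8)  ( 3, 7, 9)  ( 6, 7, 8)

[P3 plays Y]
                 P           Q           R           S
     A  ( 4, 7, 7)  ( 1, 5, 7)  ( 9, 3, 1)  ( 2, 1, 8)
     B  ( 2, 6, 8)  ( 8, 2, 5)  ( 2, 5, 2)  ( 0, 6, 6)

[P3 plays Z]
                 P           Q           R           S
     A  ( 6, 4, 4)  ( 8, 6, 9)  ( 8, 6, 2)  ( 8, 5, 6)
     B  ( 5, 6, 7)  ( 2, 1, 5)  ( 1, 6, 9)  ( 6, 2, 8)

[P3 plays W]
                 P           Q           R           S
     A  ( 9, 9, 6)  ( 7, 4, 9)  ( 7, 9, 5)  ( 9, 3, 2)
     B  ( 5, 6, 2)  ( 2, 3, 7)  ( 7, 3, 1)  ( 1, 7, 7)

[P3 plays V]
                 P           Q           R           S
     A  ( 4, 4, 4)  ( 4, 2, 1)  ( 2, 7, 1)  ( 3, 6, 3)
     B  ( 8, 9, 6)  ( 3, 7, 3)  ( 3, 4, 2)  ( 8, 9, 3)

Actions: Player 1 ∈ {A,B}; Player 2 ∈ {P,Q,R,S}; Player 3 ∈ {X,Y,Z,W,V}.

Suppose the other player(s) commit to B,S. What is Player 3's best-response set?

u_3(X vs B,S) = 8
u_3(Y vs B,S) = 6
u_3(Z vs B,S) = 8
u_3(W vs B,S) = 7
u_3(V vs B,S) = 3
max payoff 8 at {X,Z}

P3 best: {X,Z}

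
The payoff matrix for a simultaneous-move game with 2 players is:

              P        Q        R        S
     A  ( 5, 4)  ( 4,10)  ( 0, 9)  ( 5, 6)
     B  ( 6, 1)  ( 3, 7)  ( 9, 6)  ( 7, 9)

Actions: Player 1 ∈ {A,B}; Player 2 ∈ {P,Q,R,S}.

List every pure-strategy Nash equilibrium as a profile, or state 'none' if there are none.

(A,P): not NE [P1→B gives 6>5; P2→Q gives 10>4]
(A,Q): NE
(A,R): not NE [P1→B gives 9>0; P2→Q gives 10>9]
(A,S): not NE [P1→B gives 7>5; P2→Q gives 10>6]
(B,P): not NE [P2→S gives 9>1]
(B,Q): not NE [P1→A gives 4>3; P2→S gives 9>7]
(B,R): not NE [P2→S gives 9>6]
(B,S): NE

PSNE = {(A,Q), (B,S)}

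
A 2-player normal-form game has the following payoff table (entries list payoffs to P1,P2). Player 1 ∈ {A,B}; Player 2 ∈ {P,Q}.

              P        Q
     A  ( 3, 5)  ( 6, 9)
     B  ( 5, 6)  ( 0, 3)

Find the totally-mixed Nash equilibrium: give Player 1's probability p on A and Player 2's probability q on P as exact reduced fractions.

P1 indiff ⇒ q·3+(1-q)·6 = q·5+(1-q)·0 ⇒ q(-2) = (1-q)(-6) ⇒ q = 3/4
P2 indiff ⇒ p·5+(1-p)·6 = p·9+(1-p)·3 ⇒ p(-4) = (1-p)(-3) ⇒ p = 3/7

p=3/7, q=3/4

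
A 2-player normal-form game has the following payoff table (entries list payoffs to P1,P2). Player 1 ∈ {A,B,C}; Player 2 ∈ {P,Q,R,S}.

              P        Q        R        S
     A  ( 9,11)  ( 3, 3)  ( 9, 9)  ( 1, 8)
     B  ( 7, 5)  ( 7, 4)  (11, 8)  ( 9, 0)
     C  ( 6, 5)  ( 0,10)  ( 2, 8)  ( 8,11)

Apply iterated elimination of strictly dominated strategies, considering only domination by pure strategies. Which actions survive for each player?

P1 drop C (B beats it: P:7>6 Q:7>0 R:11>2 S:9>8)
P2 drop Q (P beats it: A:11>3 B:5>4)
P2 drop S (P beats it: A:11>8 B:5>0)
P1→{A,B} P2→{P,R}

IESDS → P1:{A,B} P2:{P,R}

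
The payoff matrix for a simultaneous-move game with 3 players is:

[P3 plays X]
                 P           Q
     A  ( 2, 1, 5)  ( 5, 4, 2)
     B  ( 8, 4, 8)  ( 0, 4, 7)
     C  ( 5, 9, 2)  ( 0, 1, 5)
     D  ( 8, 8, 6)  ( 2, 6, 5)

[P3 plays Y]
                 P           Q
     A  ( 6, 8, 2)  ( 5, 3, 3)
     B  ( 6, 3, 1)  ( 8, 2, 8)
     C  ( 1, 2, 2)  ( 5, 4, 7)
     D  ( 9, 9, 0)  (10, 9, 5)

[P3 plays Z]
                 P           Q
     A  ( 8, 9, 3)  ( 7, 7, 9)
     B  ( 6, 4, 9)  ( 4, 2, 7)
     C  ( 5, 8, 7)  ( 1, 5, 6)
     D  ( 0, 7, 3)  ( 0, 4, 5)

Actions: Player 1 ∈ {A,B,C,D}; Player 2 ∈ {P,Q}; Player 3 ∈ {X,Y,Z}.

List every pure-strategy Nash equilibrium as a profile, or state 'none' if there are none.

(A,P,X): not NE [P1→D gives 8>2; P2→Q gives 4>1]
(A,P,Y): not NE [P1→D gives 9>6; P3→X gives 5>2]
(A,P,Z): not NE [P3→X gives 5>3]
(A,Q,X): not NE [P3→Z gives 9>2]
(A,Q,Y): not NE [P1→D gives 10>5; P2→P gives 8>3; P3→Z gives 9>3]
(A,Q,Z): not NE [P2→P gives 9>7]
(B,P,X): not NE [P3→Z gives 9>8]
(B,P,Y): not NE [P1→D gives 9>6; P3→Z gives 9>1]
(B,P,Z): not NE [P1→A gives 8>6]
(B,Q,X): not NE [P1→A gives 5>0; P3→Y gives 8>7]
(B,Q,Y): not NE [P1→D gives 10>8; P2→P gives 3>2]
(B,Q,Z): not NE [P1→A gives 7>4; P2→P gives 4>2; P3→Y gives 8>7]
(C,P,X): not NE [P1→D gives 8>5; P3→Z gives 7>2]
(C,P,Y): not NE [P1→D gives 9>1; P2→Q gives 4>2; P3→Z gives 7>2]
(C,P,Z): not NE [P1→A gives 8>5]
(C,Q,X): not NE [P1→A gives 5>0; P2→P gives 9>1; P3→Y gives 7>5]
(C,Q,Y): not NE [P1→D gives 10>5]
(C,Q,Z): not NE [P1→A gives 7>1; P2→P gives 8>5; P3→Y gives 7>6]
(D,P,X): NE
(D,P,Y): not NE [P3→X gives 6>0]
(D,P,Z): not NE [P1→A gives 8>0; P3→X gives 6>3]
(D,Q,X): not NE [P1→A gives 5>2; P2→P gives 8>6]
(D,Q,Y): NE
(D,Q,Z): not NE [P1→A gives 7>0; P2→P gives 7>4]

NE set: (D,P,X), (D,Q,Y)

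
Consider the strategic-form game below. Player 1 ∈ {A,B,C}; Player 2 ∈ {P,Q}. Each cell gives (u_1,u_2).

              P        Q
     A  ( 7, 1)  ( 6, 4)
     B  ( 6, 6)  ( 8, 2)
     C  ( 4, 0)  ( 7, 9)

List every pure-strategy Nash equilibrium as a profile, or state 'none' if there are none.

Equilibria: none

(A,P): not NE [P2→Q gives 4>1]
(A,Q): not NE [P1→B gives 8>6]
(B,P): not NE [P1→A gives 7>6]
(B,Q): not NE [P2→P gives 6>2]
(C,P): not NE [P1→A gives 7>4; P2→Q gives 9>0]
(C,Q): not NE [P1→B gives 8>7]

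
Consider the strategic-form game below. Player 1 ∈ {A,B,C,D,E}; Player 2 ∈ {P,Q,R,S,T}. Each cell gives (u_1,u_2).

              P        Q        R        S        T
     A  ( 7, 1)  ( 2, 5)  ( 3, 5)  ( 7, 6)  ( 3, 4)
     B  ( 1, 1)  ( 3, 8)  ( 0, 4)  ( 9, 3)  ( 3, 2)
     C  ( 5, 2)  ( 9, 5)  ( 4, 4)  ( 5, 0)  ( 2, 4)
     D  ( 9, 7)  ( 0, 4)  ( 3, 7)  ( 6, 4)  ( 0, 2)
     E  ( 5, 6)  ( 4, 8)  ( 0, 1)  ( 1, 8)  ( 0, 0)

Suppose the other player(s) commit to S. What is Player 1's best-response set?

u_1(A vs S) = 7
u_1(B vs S) = 9
u_1(C vs S) = 5
u_1(D vs S) = 6
u_1(E vs S) = 1
max payoff 9 at {B}

P1 best: {B}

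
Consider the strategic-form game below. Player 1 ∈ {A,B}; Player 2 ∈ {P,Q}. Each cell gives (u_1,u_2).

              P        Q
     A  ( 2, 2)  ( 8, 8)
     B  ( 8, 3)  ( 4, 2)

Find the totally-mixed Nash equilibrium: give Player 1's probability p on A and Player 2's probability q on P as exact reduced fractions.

(p,q) = (1/7, 2/5)

P1 indiff ⇒ q·2+(1-q)·8 = q·8+(1-q)·4 ⇒ q(-6) = (1-q)(-4) ⇒ q = 2/5
P2 indiff ⇒ p·2+(1-p)·3 = p·8+(1-p)·2 ⇒ p(-6) = (1-p)(-1) ⇒ p = 1/7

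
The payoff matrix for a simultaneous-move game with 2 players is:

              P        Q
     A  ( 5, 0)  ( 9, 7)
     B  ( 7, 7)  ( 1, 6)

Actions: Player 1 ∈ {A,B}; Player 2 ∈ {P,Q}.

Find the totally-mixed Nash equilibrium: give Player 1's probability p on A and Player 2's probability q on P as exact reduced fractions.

P1 indiff ⇒ q·5+(1-q)·9 = q·7+(1-q)·1 ⇒ q(-2) = (1-q)(-8) ⇒ q = 4/5
P2 indiff ⇒ p·0+(1-p)·7 = p·7+(1-p)·6 ⇒ p(-7) = (1-p)(-1) ⇒ p = 1/8

(p,q) = (1/8, 4/5)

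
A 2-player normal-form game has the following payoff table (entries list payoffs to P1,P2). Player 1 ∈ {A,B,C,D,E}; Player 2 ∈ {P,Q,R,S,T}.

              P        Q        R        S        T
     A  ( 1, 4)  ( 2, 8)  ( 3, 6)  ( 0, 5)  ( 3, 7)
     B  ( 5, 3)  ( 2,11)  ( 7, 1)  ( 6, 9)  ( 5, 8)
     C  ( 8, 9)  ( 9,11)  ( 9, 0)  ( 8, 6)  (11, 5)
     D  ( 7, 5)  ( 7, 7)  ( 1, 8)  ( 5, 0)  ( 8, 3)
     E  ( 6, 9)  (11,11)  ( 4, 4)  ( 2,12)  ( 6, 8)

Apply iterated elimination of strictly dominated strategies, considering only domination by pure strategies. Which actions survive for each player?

Remaining: P1:{C,E} P2:{Q,S}

P1 drop A (C beats it: P:8>1 Q:9>2 R:9>3 S:8>0 T:11>3)
P1 drop B (C beats it: P:8>5 Q:9>2 R:9>7 S:8>6 T:11>5)
P1 drop D (C beats it: P:8>7 Q:9>7 R:9>1 S:8>5 T:11>8)
P2 drop P (Q beats it: C:11>9 E:11>9)
P2 drop R (Q beats it: C:11>0 E:11>4)
P2 drop T (Q beats it: C:11>5 E:11>8)
P1→{C,E} P2→{Q,S}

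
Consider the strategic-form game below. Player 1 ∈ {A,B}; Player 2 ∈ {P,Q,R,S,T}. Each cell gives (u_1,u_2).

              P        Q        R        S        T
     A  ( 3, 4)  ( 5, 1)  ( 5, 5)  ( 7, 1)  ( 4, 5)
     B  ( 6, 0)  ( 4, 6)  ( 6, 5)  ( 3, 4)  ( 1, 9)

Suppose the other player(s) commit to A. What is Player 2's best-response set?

u_2(P vs A) = 4
u_2(Q vs A) = 1
u_2(R vs A) = 5
u_2(S vs A) = 1
u_2(T vs A) = 5
max payoff 5 at {R,T}

BR_2 = {R,T}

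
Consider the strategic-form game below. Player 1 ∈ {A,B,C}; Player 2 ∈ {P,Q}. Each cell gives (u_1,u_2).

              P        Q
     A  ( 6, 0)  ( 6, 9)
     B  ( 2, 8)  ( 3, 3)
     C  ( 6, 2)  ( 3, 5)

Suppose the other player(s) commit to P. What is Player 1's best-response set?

argmax u_1 = {A,C}

u_1(A vs P) = 6
u_1(B vs P) = 2
u_1(C vs P) = 6
max payoff 6 at {A,C}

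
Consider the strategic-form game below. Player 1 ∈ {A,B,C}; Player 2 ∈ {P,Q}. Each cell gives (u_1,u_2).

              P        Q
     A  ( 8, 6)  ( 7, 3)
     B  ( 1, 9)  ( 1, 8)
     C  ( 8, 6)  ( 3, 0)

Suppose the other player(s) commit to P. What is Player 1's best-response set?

BR_1 = {A,C}

u_1(A vs P) = 8
u_1(B vs P) = 1
u_1(C vs P) = 8
max payoff 8 at {A,C}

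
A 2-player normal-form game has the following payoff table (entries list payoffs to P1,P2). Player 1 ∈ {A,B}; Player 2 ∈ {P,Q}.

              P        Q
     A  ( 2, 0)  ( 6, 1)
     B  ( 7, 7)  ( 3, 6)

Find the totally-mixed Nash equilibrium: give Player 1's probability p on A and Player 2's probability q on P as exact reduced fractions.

P1 indiff ⇒ q·2+(1-q)·6 = q·7+(1-q)·3 ⇒ q(-5) = (1-q)(-3) ⇒ q = 3/8
P2 indiff ⇒ p·0+(1-p)·7 = p·1+(1-p)·6 ⇒ p(-1) = (1-p)(-1) ⇒ p = 1/2

p=1/2, q=3/8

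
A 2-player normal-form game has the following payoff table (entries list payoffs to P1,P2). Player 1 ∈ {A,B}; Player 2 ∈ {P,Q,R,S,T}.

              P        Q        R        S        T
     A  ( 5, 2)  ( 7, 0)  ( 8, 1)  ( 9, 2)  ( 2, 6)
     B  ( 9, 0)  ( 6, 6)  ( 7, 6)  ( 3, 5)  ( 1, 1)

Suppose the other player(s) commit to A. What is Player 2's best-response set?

BR_2 = {T}

u_2(P vs A) = 2
u_2(Q vs A) = 0
u_2(R vs A) = 1
u_2(S vs A) = 2
u_2(T vs A) = 6
max payoff 6 at {T}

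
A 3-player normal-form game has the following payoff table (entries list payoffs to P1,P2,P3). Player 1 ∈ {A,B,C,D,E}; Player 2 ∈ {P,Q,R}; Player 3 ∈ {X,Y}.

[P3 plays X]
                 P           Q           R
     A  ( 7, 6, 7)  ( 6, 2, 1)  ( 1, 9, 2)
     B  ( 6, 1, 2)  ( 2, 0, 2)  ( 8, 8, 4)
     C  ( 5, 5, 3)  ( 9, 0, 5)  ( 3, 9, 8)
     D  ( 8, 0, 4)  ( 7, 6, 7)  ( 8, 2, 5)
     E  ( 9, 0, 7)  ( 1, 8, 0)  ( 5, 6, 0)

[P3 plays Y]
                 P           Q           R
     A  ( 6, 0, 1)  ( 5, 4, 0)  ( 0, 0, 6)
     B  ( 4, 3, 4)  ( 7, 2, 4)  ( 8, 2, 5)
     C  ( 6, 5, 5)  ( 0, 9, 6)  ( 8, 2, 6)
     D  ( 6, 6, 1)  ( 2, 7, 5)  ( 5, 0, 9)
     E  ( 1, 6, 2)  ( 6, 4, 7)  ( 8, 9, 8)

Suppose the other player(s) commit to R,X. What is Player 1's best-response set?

u_1(A vs R,X) = 1
u_1(B vs R,X) = 8
u_1(C vs R,X) = 3
u_1(D vs R,X) = 8
u_1(E vs R,X) = 5
max payoff 8 at {B,D}

argmax u_1 = {B,D}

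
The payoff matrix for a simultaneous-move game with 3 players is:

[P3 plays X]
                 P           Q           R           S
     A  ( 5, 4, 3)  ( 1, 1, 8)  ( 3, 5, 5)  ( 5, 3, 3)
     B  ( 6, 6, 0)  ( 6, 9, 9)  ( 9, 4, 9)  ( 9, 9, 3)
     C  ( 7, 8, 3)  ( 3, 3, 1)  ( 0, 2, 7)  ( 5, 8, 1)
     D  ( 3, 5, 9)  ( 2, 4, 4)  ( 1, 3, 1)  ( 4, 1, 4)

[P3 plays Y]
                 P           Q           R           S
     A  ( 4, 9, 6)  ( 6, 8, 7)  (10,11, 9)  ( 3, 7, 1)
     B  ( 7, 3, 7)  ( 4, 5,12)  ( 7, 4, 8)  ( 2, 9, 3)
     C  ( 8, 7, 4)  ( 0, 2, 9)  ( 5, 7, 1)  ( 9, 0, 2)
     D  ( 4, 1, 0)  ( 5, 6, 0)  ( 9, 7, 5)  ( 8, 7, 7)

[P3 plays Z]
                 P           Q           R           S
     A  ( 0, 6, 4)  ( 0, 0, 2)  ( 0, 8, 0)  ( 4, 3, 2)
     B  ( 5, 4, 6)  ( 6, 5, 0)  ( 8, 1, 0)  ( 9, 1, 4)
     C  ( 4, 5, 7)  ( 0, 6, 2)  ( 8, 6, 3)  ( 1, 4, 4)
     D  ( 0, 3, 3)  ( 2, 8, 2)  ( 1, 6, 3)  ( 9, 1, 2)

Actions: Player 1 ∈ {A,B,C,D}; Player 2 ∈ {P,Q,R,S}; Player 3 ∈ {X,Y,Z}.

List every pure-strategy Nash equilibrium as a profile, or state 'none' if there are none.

(A,P,X): not NE [P1→C gives 7>5; P2→R gives 5>4; P3→Y gives 6>3]
(A,P,Y): not NE [P1→C gives 8>4; P2→R gives 11>9]
(A,P,Z): not NE [P1→B gives 5>0; P2→R gives 8>6; P3→Y gives 6>4]
(A,Q,X): not NE [P1→B gives 6>1; P2→R gives 5>1]
(A,Q,Y): not NE [P2→R gives 11>8; P3→X gives 8>7]
(A,Q,Z): not NE [P1→B gives 6>0; P2→R gives 8>0; P3→X gives 8>2]
(A,R,X): not NE [P1→B gives 9>3; P3→Y gives 9>5]
(A,R,Y): NE
(A,R,Z): not NE [P1→C gives 8>0; P3→Y gives 9>0]
(A,S,X): not NE [P1→B gives 9>5; P2→R gives 5>3]
(A,S,Y): not NE [P1→C gives 9>3; P2→R gives 11>7; P3→X gives 3>1]
(A,S,Z): not NE [P1→D gives 9>4; P2→R gives 8>3; P3→X gives 3>2]
(B,P,X): not NE [P1→C gives 7>6; P2→S gives 9>6; P3→Y gives 7>0]
(B,P,Y): not NE [P1→C gives 8>7; P2→S gives 9>3]
(B,P,Z): not NE [P2→Q gives 5>4; P3→Y gives 7>6]
(B,Q,X): not NE [P3→Y gives 12>9]
(B,Q,Y): not NE [P1→A gives 6>4; P2→S gives 9>5]
(B,Q,Z): not NE [P3→Y gives 12>0]
(B,R,X): not NE [P2→S gives 9>4]
(B,R,Y): not NE [P1→A gives 10>7; P2→S gives 9>4; P3→X gives 9>8]
(B,R,Z): not NE [P2→Q gives 5>1; P3→X gives 9>0]
(B,S,X): not NE [P3→Z gives 4>3]
(B,S,Y): not NE [P1→C gives 9>2; P3→Z gives 4>3]
(B,S,Z): not NE [P2→Q gives 5>1]
(C,P,X): not NE [P3→Z gives 7>3]
(C,P,Y): not NE [P3→Z gives 7>4]
(C,P,Z): not NE [P1→B gives 5>4; P2→R gives 6>5]
(C,Q,X): not NE [P1→B gives 6>3; P2→S gives 8>3; P3→Y gives 9>1]
(C,Q,Y): not NE [P1→A gives 6>0; P2→R gives 7>2]
(C,Q,Z): not NE [P1→B gives 6>0; P3→Y gives 9>2]
(C,R,X): not NE [P1→B gives 9>0; P2→S gives 8>2]
(C,R,Y): not NE [P1→A gives 10>5; P3→X gives 7>1]
(C,R,Z): not NE [P3→X gives 7>3]
(C,S,X): not NE [P1→B gives 9>5; P3→Z gives 4>1]
(C,S,Y): not NE [P2→R gives 7>0; P3→Z gives 4>2]
(C,S,Z): not NE [P1→D gives 9>1; P2→R gives 6>4]
(D,P,X): not NE [P1→C gives 7>3]
(D,P,Y): not NE [P1→C gives 8>4; P2→S gives 7>1; P3→X gives 9>0]
(D,P,Z): not NE [P1→B gives 5>0; P2→Q gives 8>3; P3→X gives 9>3]
(D,Q,X): not NE [P1→B gives 6>2; P2→P gives 5>4]
(D,Q,Y): not NE [P1→A gives 6>5; P2→S gives 7>6; P3→X gives 4>0]
(D,Q,Z): not NE [P1→B gives 6>2; P3→X gives 4>2]
(D,R,X): not NE [P1→B gives 9>1; P2→P gives 5>3; P3→Y gives 5>1]
(D,R,Y): not NE [P1→A gives 10>9]
(D,R,Z): not NE [P1→C gives 8>1; P2→Q gives 8>6; P3→Y gives 5>3]
(D,S,X): not NE [P1→B gives 9>4; P2→P gives 5>1; P3→Y gives 7>4]
(D,S,Y): not NE [P1→C gives 9>8]
(D,S,Z): not NE [P2→Q gives 8>1; P3→Y gives 7>2]

Nash profiles: (A,R,Y)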